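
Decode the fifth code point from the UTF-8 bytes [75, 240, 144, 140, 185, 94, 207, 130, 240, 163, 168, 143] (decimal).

U+23A0F

Offset 0: leading byte 0x4B = 01001011 → 1-byte char #1 = 4B.
Offset 1: leading byte 0xF0 = 11110000 → 4-byte char #2 = F0 90 8C B9.
Offset 5: leading byte 0x5E = 01011110 → 1-byte char #3 = 5E.
Offset 6: leading byte 0xCF = 11001111 → 2-byte char #4 = CF 82.
Offset 8: leading byte 0xF0 = 11110000 → 4-byte char #5 = F0 A3 A8 8F.
Leading byte 0xF0 = 11110000 matches 11110xxx → 4-byte sequence.
Byte 1: 0xF0 = 11110000, payload 000 (3 bits).
Byte 2: 0xA3 = 10100011 (10xxxxxx ✓), payload 100011.
Byte 3: 0xA8 = 10101000 (10xxxxxx ✓), payload 101000.
Byte 4: 0x8F = 10001111 (10xxxxxx ✓), payload 001111.
Concatenate: 000100011101000001111 = 0x23A0F (21 bits → U+23A0F).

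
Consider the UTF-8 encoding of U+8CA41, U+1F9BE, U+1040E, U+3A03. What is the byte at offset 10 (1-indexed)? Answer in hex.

0x90

1-indexed offset 10 is 0-indexed offset 9.
U+8CA41 → 4-byte form F2 8C A9 81 at offsets 0–3.
U+1F9BE → 4-byte form F0 9F A6 BE at offsets 4–7.
U+1040E → 4-byte form F0 90 90 8E at offsets 8–11.
Offset 9 falls in char 3's range; it's byte 2 of F0 90 90 8E = 0x90.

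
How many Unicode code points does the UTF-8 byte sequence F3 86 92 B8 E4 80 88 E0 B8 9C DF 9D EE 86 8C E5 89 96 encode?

6

Byte at offset 0: 0xF3 = 11110011 → 4-byte char (#1). Advance 4.
Byte at offset 4: 0xE4 = 11100100 → 3-byte char (#2). Advance 3.
Byte at offset 7: 0xE0 = 11100000 → 3-byte char (#3). Advance 3.
Byte at offset 10: 0xDF = 11011111 → 2-byte char (#4). Advance 2.
Byte at offset 12: 0xEE = 11101110 → 3-byte char (#5). Advance 3.
Byte at offset 15: 0xE5 = 11100101 → 3-byte char (#6). Advance 3.
Reached end at offset 18 after 6 code points.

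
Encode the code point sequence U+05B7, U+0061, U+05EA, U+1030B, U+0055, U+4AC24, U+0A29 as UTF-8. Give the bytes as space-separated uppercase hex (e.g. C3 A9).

D6 B7 61 D7 AA F0 90 8C 8B 55 F1 8A B0 A4 E0 A8 A9

U+05B7: 2-byte form → D6 B7.
U+0061: 1-byte form → 61.
U+05EA: 2-byte form → D7 AA.
U+1030B: 4-byte form → F0 90 8C 8B.
U+0055: 1-byte form → 55.
U+4AC24: 4-byte form → F1 8A B0 A4.
U+0A29: 3-byte form → E0 A8 A9.
Concatenated (17 bytes): D6 B7 61 D7 AA F0 90 8C 8B 55 F1 8A B0 A4 E0 A8 A9.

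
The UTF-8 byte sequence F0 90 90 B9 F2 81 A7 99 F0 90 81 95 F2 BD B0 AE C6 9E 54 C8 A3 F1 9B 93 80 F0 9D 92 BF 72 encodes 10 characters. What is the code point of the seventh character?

Offset 0: leading byte 0xF0 = 11110000 → 4-byte char #1 = F0 90 90 B9.
Offset 4: leading byte 0xF2 = 11110010 → 4-byte char #2 = F2 81 A7 99.
Offset 8: leading byte 0xF0 = 11110000 → 4-byte char #3 = F0 90 81 95.
Offset 12: leading byte 0xF2 = 11110010 → 4-byte char #4 = F2 BD B0 AE.
Offset 16: leading byte 0xC6 = 11000110 → 2-byte char #5 = C6 9E.
Offset 18: leading byte 0x54 = 01010100 → 1-byte char #6 = 54.
Offset 19: leading byte 0xC8 = 11001000 → 2-byte char #7 = C8 A3.
Leading byte 0xC8 = 11001000 matches 110xxxxx → 2-byte sequence.
Byte 1: 0xC8 = 11001000, payload 01000 (5 bits).
Byte 2: 0xA3 = 10100011 (10xxxxxx ✓), payload 100011.
Concatenate: 01000100011 = 0x223 (11 bits → U+0223).

U+0223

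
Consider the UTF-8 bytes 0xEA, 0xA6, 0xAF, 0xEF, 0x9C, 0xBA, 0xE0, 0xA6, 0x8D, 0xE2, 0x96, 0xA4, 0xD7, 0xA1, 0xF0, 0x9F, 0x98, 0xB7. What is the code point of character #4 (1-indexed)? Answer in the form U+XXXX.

U+25A4

Offset 0: leading byte 0xEA = 11101010 → 3-byte char #1 = EA A6 AF.
Offset 3: leading byte 0xEF = 11101111 → 3-byte char #2 = EF 9C BA.
Offset 6: leading byte 0xE0 = 11100000 → 3-byte char #3 = E0 A6 8D.
Offset 9: leading byte 0xE2 = 11100010 → 3-byte char #4 = E2 96 A4.
Leading byte 0xE2 = 11100010 matches 1110xxxx → 3-byte sequence.
Byte 1: 0xE2 = 11100010, payload 0010 (4 bits).
Byte 2: 0x96 = 10010110 (10xxxxxx ✓), payload 010110.
Byte 3: 0xA4 = 10100100 (10xxxxxx ✓), payload 100100.
Concatenate: 0010010110100100 = 0x25A4 (16 bits → U+25A4).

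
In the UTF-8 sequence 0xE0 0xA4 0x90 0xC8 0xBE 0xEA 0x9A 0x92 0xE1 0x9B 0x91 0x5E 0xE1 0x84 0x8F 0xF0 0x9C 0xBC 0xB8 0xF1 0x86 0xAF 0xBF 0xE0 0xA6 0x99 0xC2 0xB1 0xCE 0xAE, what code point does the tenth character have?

U+00B1

Offset 0: leading byte 0xE0 = 11100000 → 3-byte char #1 = E0 A4 90.
Offset 3: leading byte 0xC8 = 11001000 → 2-byte char #2 = C8 BE.
Offset 5: leading byte 0xEA = 11101010 → 3-byte char #3 = EA 9A 92.
Offset 8: leading byte 0xE1 = 11100001 → 3-byte char #4 = E1 9B 91.
Offset 11: leading byte 0x5E = 01011110 → 1-byte char #5 = 5E.
Offset 12: leading byte 0xE1 = 11100001 → 3-byte char #6 = E1 84 8F.
Offset 15: leading byte 0xF0 = 11110000 → 4-byte char #7 = F0 9C BC B8.
Offset 19: leading byte 0xF1 = 11110001 → 4-byte char #8 = F1 86 AF BF.
Offset 23: leading byte 0xE0 = 11100000 → 3-byte char #9 = E0 A6 99.
Offset 26: leading byte 0xC2 = 11000010 → 2-byte char #10 = C2 B1.
Leading byte 0xC2 = 11000010 matches 110xxxxx → 2-byte sequence.
Byte 1: 0xC2 = 11000010, payload 00010 (5 bits).
Byte 2: 0xB1 = 10110001 (10xxxxxx ✓), payload 110001.
Concatenate: 00010110001 = 0xB1 (11 bits → U+00B1).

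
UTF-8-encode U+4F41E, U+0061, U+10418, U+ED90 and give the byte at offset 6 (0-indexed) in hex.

0x90

U+4F41E → 4-byte form F1 8F 90 9E at offsets 0–3.
U+0061 → 1-byte form 61 at offsets 4–4.
U+10418 → 4-byte form F0 90 90 98 at offsets 5–8.
Offset 6 falls in char 3's range; it's byte 2 of F0 90 90 98 = 0x90.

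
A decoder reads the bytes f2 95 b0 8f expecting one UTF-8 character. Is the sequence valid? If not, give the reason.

Leading byte 0xF2 = 11110010 → 4-byte form.
Continuation bytes 0x95=10010101, 0xB0=10110000, 0x8F=10001111 all match 10xxxxxx.
Decoded value 0x95C0F is ≥ 0x10000 (shortest form) and not a surrogate.

valid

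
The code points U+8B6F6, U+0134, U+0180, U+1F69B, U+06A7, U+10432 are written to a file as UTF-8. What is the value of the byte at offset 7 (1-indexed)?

1-indexed offset 7 is 0-indexed offset 6.
U+8B6F6 → 4-byte form F2 8B 9B B6 at offsets 0–3.
U+0134 → 2-byte form C4 B4 at offsets 4–5.
U+0180 → 2-byte form C6 80 at offsets 6–7.
Offset 6 falls in char 3's range; it's byte 1 of C6 80 = 0xC6.

0xC6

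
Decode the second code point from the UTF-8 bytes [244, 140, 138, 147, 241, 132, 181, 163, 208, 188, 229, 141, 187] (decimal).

U+44D63

Offset 0: leading byte 0xF4 = 11110100 → 4-byte char #1 = F4 8C 8A 93.
Offset 4: leading byte 0xF1 = 11110001 → 4-byte char #2 = F1 84 B5 A3.
Leading byte 0xF1 = 11110001 matches 11110xxx → 4-byte sequence.
Byte 1: 0xF1 = 11110001, payload 001 (3 bits).
Byte 2: 0x84 = 10000100 (10xxxxxx ✓), payload 000100.
Byte 3: 0xB5 = 10110101 (10xxxxxx ✓), payload 110101.
Byte 4: 0xA3 = 10100011 (10xxxxxx ✓), payload 100011.
Concatenate: 001000100110101100011 = 0x44D63 (21 bits → U+44D63).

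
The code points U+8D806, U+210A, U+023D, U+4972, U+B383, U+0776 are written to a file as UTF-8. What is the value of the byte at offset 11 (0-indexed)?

0xB2

U+8D806 → 4-byte form F2 8D A0 86 at offsets 0–3.
U+210A → 3-byte form E2 84 8A at offsets 4–6.
U+023D → 2-byte form C8 BD at offsets 7–8.
U+4972 → 3-byte form E4 A5 B2 at offsets 9–11.
Offset 11 falls in char 4's range; it's byte 3 of E4 A5 B2 = 0xB2.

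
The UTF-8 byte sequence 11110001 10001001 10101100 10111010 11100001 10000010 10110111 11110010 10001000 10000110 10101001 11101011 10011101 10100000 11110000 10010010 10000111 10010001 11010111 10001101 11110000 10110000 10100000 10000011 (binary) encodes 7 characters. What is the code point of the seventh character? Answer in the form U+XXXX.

Offset 0: leading byte 0xF1 = 11110001 → 4-byte char #1 = F1 89 AC BA.
Offset 4: leading byte 0xE1 = 11100001 → 3-byte char #2 = E1 82 B7.
Offset 7: leading byte 0xF2 = 11110010 → 4-byte char #3 = F2 88 86 A9.
Offset 11: leading byte 0xEB = 11101011 → 3-byte char #4 = EB 9D A0.
Offset 14: leading byte 0xF0 = 11110000 → 4-byte char #5 = F0 92 87 91.
Offset 18: leading byte 0xD7 = 11010111 → 2-byte char #6 = D7 8D.
Offset 20: leading byte 0xF0 = 11110000 → 4-byte char #7 = F0 B0 A0 83.
Leading byte 0xF0 = 11110000 matches 11110xxx → 4-byte sequence.
Byte 1: 0xF0 = 11110000, payload 000 (3 bits).
Byte 2: 0xB0 = 10110000 (10xxxxxx ✓), payload 110000.
Byte 3: 0xA0 = 10100000 (10xxxxxx ✓), payload 100000.
Byte 4: 0x83 = 10000011 (10xxxxxx ✓), payload 000011.
Concatenate: 000110000100000000011 = 0x30803 (21 bits → U+30803).

U+30803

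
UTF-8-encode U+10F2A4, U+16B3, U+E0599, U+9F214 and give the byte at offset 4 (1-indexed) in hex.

0xA4

1-indexed offset 4 is 0-indexed offset 3.
U+10F2A4 → 4-byte form F4 8F 8A A4 at offsets 0–3.
Offset 3 falls in char 1's range; it's byte 4 of F4 8F 8A A4 = 0xA4.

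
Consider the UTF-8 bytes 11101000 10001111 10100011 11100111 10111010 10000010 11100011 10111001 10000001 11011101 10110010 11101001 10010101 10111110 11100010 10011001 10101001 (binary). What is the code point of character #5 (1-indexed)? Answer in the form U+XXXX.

Offset 0: leading byte 0xE8 = 11101000 → 3-byte char #1 = E8 8F A3.
Offset 3: leading byte 0xE7 = 11100111 → 3-byte char #2 = E7 BA 82.
Offset 6: leading byte 0xE3 = 11100011 → 3-byte char #3 = E3 B9 81.
Offset 9: leading byte 0xDD = 11011101 → 2-byte char #4 = DD B2.
Offset 11: leading byte 0xE9 = 11101001 → 3-byte char #5 = E9 95 BE.
Leading byte 0xE9 = 11101001 matches 1110xxxx → 3-byte sequence.
Byte 1: 0xE9 = 11101001, payload 1001 (4 bits).
Byte 2: 0x95 = 10010101 (10xxxxxx ✓), payload 010101.
Byte 3: 0xBE = 10111110 (10xxxxxx ✓), payload 111110.
Concatenate: 1001010101111110 = 0x957E (16 bits → U+957E).

U+957E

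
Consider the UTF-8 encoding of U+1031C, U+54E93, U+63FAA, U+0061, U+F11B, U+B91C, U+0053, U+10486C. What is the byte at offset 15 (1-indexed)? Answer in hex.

0x84

1-indexed offset 15 is 0-indexed offset 14.
U+1031C → 4-byte form F0 90 8C 9C at offsets 0–3.
U+54E93 → 4-byte form F1 94 BA 93 at offsets 4–7.
U+63FAA → 4-byte form F1 A3 BE AA at offsets 8–11.
U+0061 → 1-byte form 61 at offsets 12–12.
U+F11B → 3-byte form EF 84 9B at offsets 13–15.
Offset 14 falls in char 5's range; it's byte 2 of EF 84 9B = 0x84.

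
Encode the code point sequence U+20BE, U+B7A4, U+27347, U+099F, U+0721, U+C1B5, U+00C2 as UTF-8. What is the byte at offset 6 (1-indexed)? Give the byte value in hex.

1-indexed offset 6 is 0-indexed offset 5.
U+20BE → 3-byte form E2 82 BE at offsets 0–2.
U+B7A4 → 3-byte form EB 9E A4 at offsets 3–5.
Offset 5 falls in char 2's range; it's byte 3 of EB 9E A4 = 0xA4.

0xA4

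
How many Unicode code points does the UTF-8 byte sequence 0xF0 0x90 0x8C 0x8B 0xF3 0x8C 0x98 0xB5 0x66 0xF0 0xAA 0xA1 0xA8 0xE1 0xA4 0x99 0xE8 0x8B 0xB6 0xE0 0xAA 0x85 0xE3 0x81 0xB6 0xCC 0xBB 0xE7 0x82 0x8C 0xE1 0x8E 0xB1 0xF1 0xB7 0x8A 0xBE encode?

12

Byte at offset 0: 0xF0 = 11110000 → 4-byte char (#1). Advance 4.
Byte at offset 4: 0xF3 = 11110011 → 4-byte char (#2). Advance 4.
Byte at offset 8: 0x66 = 01100110 → 1-byte char (#3). Advance 1.
Byte at offset 9: 0xF0 = 11110000 → 4-byte char (#4). Advance 4.
Byte at offset 13: 0xE1 = 11100001 → 3-byte char (#5). Advance 3.
Byte at offset 16: 0xE8 = 11101000 → 3-byte char (#6). Advance 3.
Byte at offset 19: 0xE0 = 11100000 → 3-byte char (#7). Advance 3.
Byte at offset 22: 0xE3 = 11100011 → 3-byte char (#8). Advance 3.
Byte at offset 25: 0xCC = 11001100 → 2-byte char (#9). Advance 2.
Byte at offset 27: 0xE7 = 11100111 → 3-byte char (#10). Advance 3.
Byte at offset 30: 0xE1 = 11100001 → 3-byte char (#11). Advance 3.
Byte at offset 33: 0xF1 = 11110001 → 4-byte char (#12). Advance 4.
Reached end at offset 37 after 12 code points.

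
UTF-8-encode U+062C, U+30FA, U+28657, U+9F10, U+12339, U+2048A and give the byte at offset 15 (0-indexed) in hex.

U+062C → 2-byte form D8 AC at offsets 0–1.
U+30FA → 3-byte form E3 83 BA at offsets 2–4.
U+28657 → 4-byte form F0 A8 99 97 at offsets 5–8.
U+9F10 → 3-byte form E9 BC 90 at offsets 9–11.
U+12339 → 4-byte form F0 92 8C B9 at offsets 12–15.
Offset 15 falls in char 5's range; it's byte 4 of F0 92 8C B9 = 0xB9.

0xB9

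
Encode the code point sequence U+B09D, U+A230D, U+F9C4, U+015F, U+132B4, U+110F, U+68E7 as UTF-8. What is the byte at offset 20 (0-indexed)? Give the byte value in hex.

U+B09D → 3-byte form EB 82 9D at offsets 0–2.
U+A230D → 4-byte form F2 A2 8C 8D at offsets 3–6.
U+F9C4 → 3-byte form EF A7 84 at offsets 7–9.
U+015F → 2-byte form C5 9F at offsets 10–11.
U+132B4 → 4-byte form F0 93 8A B4 at offsets 12–15.
U+110F → 3-byte form E1 84 8F at offsets 16–18.
U+68E7 → 3-byte form E6 A3 A7 at offsets 19–21.
Offset 20 falls in char 7's range; it's byte 2 of E6 A3 A7 = 0xA3.

0xA3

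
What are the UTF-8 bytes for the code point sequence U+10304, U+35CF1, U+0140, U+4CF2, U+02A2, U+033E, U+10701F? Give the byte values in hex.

U+10304: 4-byte form → F0 90 8C 84.
U+35CF1: 4-byte form → F0 B5 B3 B1.
U+0140: 2-byte form → C5 80.
U+4CF2: 3-byte form → E4 B3 B2.
U+02A2: 2-byte form → CA A2.
U+033E: 2-byte form → CC BE.
U+10701F: 4-byte form → F4 87 80 9F.
Concatenated (21 bytes): F0 90 8C 84 F0 B5 B3 B1 C5 80 E4 B3 B2 CA A2 CC BE F4 87 80 9F.

F0 90 8C 84 F0 B5 B3 B1 C5 80 E4 B3 B2 CA A2 CC BE F4 87 80 9F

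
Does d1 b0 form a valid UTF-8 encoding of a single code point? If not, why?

Leading byte 0xD1 = 11010001 → 2-byte form.
Continuation bytes 0xB0=10110000 all match 10xxxxxx.
Decoded value 0x470 is ≥ 0x80 (shortest form) and not a surrogate.

valid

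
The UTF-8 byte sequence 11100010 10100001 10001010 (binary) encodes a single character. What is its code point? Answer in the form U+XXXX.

U+284A

Leading byte 0xE2 = 11100010 matches 1110xxxx → 3-byte sequence.
Byte 1: 0xE2 = 11100010, payload 0010 (4 bits).
Byte 2: 0xA1 = 10100001 (10xxxxxx ✓), payload 100001.
Byte 3: 0x8A = 10001010 (10xxxxxx ✓), payload 001010.
Concatenate: 0010100001001010 = 0x284A (16 bits → U+284A).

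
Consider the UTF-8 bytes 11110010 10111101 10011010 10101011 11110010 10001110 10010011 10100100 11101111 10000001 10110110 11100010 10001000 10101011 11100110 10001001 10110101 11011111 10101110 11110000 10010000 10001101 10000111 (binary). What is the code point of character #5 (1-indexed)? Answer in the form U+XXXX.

Offset 0: leading byte 0xF2 = 11110010 → 4-byte char #1 = F2 BD 9A AB.
Offset 4: leading byte 0xF2 = 11110010 → 4-byte char #2 = F2 8E 93 A4.
Offset 8: leading byte 0xEF = 11101111 → 3-byte char #3 = EF 81 B6.
Offset 11: leading byte 0xE2 = 11100010 → 3-byte char #4 = E2 88 AB.
Offset 14: leading byte 0xE6 = 11100110 → 3-byte char #5 = E6 89 B5.
Leading byte 0xE6 = 11100110 matches 1110xxxx → 3-byte sequence.
Byte 1: 0xE6 = 11100110, payload 0110 (4 bits).
Byte 2: 0x89 = 10001001 (10xxxxxx ✓), payload 001001.
Byte 3: 0xB5 = 10110101 (10xxxxxx ✓), payload 110101.
Concatenate: 0110001001110101 = 0x6275 (16 bits → U+6275).

U+6275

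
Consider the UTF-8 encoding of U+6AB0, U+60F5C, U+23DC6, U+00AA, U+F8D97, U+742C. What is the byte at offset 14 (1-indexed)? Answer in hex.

0xF3

1-indexed offset 14 is 0-indexed offset 13.
U+6AB0 → 3-byte form E6 AA B0 at offsets 0–2.
U+60F5C → 4-byte form F1 A0 BD 9C at offsets 3–6.
U+23DC6 → 4-byte form F0 A3 B7 86 at offsets 7–10.
U+00AA → 2-byte form C2 AA at offsets 11–12.
U+F8D97 → 4-byte form F3 B8 B6 97 at offsets 13–16.
Offset 13 falls in char 5's range; it's byte 1 of F3 B8 B6 97 = 0xF3.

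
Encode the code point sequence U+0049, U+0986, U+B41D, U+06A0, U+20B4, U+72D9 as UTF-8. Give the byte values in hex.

U+0049: 1-byte form → 49.
U+0986: 3-byte form → E0 A6 86.
U+B41D: 3-byte form → EB 90 9D.
U+06A0: 2-byte form → DA A0.
U+20B4: 3-byte form → E2 82 B4.
U+72D9: 3-byte form → E7 8B 99.
Concatenated (15 bytes): 49 E0 A6 86 EB 90 9D DA A0 E2 82 B4 E7 8B 99.

49 E0 A6 86 EB 90 9D DA A0 E2 82 B4 E7 8B 99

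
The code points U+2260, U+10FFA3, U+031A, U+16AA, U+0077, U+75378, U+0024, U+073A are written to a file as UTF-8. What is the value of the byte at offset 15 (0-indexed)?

U+2260 → 3-byte form E2 89 A0 at offsets 0–2.
U+10FFA3 → 4-byte form F4 8F BE A3 at offsets 3–6.
U+031A → 2-byte form CC 9A at offsets 7–8.
U+16AA → 3-byte form E1 9A AA at offsets 9–11.
U+0077 → 1-byte form 77 at offsets 12–12.
U+75378 → 4-byte form F1 B5 8D B8 at offsets 13–16.
Offset 15 falls in char 6's range; it's byte 3 of F1 B5 8D B8 = 0x8D.

0x8D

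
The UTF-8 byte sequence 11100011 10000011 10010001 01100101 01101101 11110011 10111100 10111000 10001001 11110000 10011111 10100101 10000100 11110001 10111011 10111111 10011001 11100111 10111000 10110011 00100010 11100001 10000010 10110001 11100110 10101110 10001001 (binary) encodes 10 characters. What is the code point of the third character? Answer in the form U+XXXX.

U+006D

Offset 0: leading byte 0xE3 = 11100011 → 3-byte char #1 = E3 83 91.
Offset 3: leading byte 0x65 = 01100101 → 1-byte char #2 = 65.
Offset 4: leading byte 0x6D = 01101101 → 1-byte char #3 = 6D.
Leading byte 0x6D = 01101101 matches 0xxxxxxx → 1-byte sequence.
Byte 1: 0x6D = 01101101, payload 1101101 (7 bits).
Concatenate: 1101101 = 0x6D (7 bits → U+006D).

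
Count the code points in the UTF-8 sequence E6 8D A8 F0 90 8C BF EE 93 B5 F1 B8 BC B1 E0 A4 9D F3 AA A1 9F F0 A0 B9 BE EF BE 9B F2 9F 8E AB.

Byte at offset 0: 0xE6 = 11100110 → 3-byte char (#1). Advance 3.
Byte at offset 3: 0xF0 = 11110000 → 4-byte char (#2). Advance 4.
Byte at offset 7: 0xEE = 11101110 → 3-byte char (#3). Advance 3.
Byte at offset 10: 0xF1 = 11110001 → 4-byte char (#4). Advance 4.
Byte at offset 14: 0xE0 = 11100000 → 3-byte char (#5). Advance 3.
Byte at offset 17: 0xF3 = 11110011 → 4-byte char (#6). Advance 4.
Byte at offset 21: 0xF0 = 11110000 → 4-byte char (#7). Advance 4.
Byte at offset 25: 0xEF = 11101111 → 3-byte char (#8). Advance 3.
Byte at offset 28: 0xF2 = 11110010 → 4-byte char (#9). Advance 4.
Reached end at offset 32 after 9 code points.

9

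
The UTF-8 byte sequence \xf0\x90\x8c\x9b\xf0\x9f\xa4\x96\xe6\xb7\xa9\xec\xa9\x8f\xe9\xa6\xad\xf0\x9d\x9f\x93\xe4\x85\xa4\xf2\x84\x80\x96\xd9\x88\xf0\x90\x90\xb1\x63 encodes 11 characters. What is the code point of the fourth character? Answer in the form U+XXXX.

U+CA4F

Offset 0: leading byte 0xF0 = 11110000 → 4-byte char #1 = F0 90 8C 9B.
Offset 4: leading byte 0xF0 = 11110000 → 4-byte char #2 = F0 9F A4 96.
Offset 8: leading byte 0xE6 = 11100110 → 3-byte char #3 = E6 B7 A9.
Offset 11: leading byte 0xEC = 11101100 → 3-byte char #4 = EC A9 8F.
Leading byte 0xEC = 11101100 matches 1110xxxx → 3-byte sequence.
Byte 1: 0xEC = 11101100, payload 1100 (4 bits).
Byte 2: 0xA9 = 10101001 (10xxxxxx ✓), payload 101001.
Byte 3: 0x8F = 10001111 (10xxxxxx ✓), payload 001111.
Concatenate: 1100101001001111 = 0xCA4F (16 bits → U+CA4F).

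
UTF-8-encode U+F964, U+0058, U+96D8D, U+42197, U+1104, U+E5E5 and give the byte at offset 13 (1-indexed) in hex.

1-indexed offset 13 is 0-indexed offset 12.
U+F964 → 3-byte form EF A5 A4 at offsets 0–2.
U+0058 → 1-byte form 58 at offsets 3–3.
U+96D8D → 4-byte form F2 96 B6 8D at offsets 4–7.
U+42197 → 4-byte form F1 82 86 97 at offsets 8–11.
U+1104 → 3-byte form E1 84 84 at offsets 12–14.
Offset 12 falls in char 5's range; it's byte 1 of E1 84 84 = 0xE1.

0xE1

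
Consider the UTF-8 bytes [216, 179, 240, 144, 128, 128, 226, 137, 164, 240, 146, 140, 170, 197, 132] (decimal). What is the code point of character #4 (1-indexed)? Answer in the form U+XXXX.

Offset 0: leading byte 0xD8 = 11011000 → 2-byte char #1 = D8 B3.
Offset 2: leading byte 0xF0 = 11110000 → 4-byte char #2 = F0 90 80 80.
Offset 6: leading byte 0xE2 = 11100010 → 3-byte char #3 = E2 89 A4.
Offset 9: leading byte 0xF0 = 11110000 → 4-byte char #4 = F0 92 8C AA.
Leading byte 0xF0 = 11110000 matches 11110xxx → 4-byte sequence.
Byte 1: 0xF0 = 11110000, payload 000 (3 bits).
Byte 2: 0x92 = 10010010 (10xxxxxx ✓), payload 010010.
Byte 3: 0x8C = 10001100 (10xxxxxx ✓), payload 001100.
Byte 4: 0xAA = 10101010 (10xxxxxx ✓), payload 101010.
Concatenate: 000010010001100101010 = 0x1232A (21 bits → U+1232A).

U+1232A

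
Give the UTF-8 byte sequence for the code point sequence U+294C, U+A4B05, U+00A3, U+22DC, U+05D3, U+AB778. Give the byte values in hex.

E2 A5 8C F2 A4 AC 85 C2 A3 E2 8B 9C D7 93 F2 AB 9D B8

U+294C: 3-byte form → E2 A5 8C.
U+A4B05: 4-byte form → F2 A4 AC 85.
U+00A3: 2-byte form → C2 A3.
U+22DC: 3-byte form → E2 8B 9C.
U+05D3: 2-byte form → D7 93.
U+AB778: 4-byte form → F2 AB 9D B8.
Concatenated (18 bytes): E2 A5 8C F2 A4 AC 85 C2 A3 E2 8B 9C D7 93 F2 AB 9D B8.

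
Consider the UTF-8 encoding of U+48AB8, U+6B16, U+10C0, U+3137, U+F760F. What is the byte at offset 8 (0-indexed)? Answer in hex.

0x83

U+48AB8 → 4-byte form F1 88 AA B8 at offsets 0–3.
U+6B16 → 3-byte form E6 AC 96 at offsets 4–6.
U+10C0 → 3-byte form E1 83 80 at offsets 7–9.
Offset 8 falls in char 3's range; it's byte 2 of E1 83 80 = 0x83.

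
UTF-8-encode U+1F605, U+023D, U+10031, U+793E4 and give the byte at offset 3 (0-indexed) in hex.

U+1F605 → 4-byte form F0 9F 98 85 at offsets 0–3.
Offset 3 falls in char 1's range; it's byte 4 of F0 9F 98 85 = 0x85.

0x85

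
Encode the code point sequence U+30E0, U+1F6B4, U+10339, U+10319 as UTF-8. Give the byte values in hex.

E3 83 A0 F0 9F 9A B4 F0 90 8C B9 F0 90 8C 99

U+30E0: 3-byte form → E3 83 A0.
U+1F6B4: 4-byte form → F0 9F 9A B4.
U+10339: 4-byte form → F0 90 8C B9.
U+10319: 4-byte form → F0 90 8C 99.
Concatenated (15 bytes): E3 83 A0 F0 9F 9A B4 F0 90 8C B9 F0 90 8C 99.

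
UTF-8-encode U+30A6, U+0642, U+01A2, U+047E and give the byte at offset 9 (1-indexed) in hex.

1-indexed offset 9 is 0-indexed offset 8.
U+30A6 → 3-byte form E3 82 A6 at offsets 0–2.
U+0642 → 2-byte form D9 82 at offsets 3–4.
U+01A2 → 2-byte form C6 A2 at offsets 5–6.
U+047E → 2-byte form D1 BE at offsets 7–8.
Offset 8 falls in char 4's range; it's byte 2 of D1 BE = 0xBE.

0xBE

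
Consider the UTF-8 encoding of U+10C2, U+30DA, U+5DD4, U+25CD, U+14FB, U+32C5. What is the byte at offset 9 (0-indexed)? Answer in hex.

U+10C2 → 3-byte form E1 83 82 at offsets 0–2.
U+30DA → 3-byte form E3 83 9A at offsets 3–5.
U+5DD4 → 3-byte form E5 B7 94 at offsets 6–8.
U+25CD → 3-byte form E2 97 8D at offsets 9–11.
Offset 9 falls in char 4's range; it's byte 1 of E2 97 8D = 0xE2.

0xE2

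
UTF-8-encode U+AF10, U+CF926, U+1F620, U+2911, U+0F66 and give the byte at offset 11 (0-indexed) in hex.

0xE2

U+AF10 → 3-byte form EA BC 90 at offsets 0–2.
U+CF926 → 4-byte form F3 8F A4 A6 at offsets 3–6.
U+1F620 → 4-byte form F0 9F 98 A0 at offsets 7–10.
U+2911 → 3-byte form E2 A4 91 at offsets 11–13.
Offset 11 falls in char 4's range; it's byte 1 of E2 A4 91 = 0xE2.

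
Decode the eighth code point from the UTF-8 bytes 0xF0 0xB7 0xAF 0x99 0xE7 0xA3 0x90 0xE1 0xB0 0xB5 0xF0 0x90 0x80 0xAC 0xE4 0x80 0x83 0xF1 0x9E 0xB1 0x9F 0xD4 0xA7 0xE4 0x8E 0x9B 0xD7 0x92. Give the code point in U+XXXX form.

Offset 0: leading byte 0xF0 = 11110000 → 4-byte char #1 = F0 B7 AF 99.
Offset 4: leading byte 0xE7 = 11100111 → 3-byte char #2 = E7 A3 90.
Offset 7: leading byte 0xE1 = 11100001 → 3-byte char #3 = E1 B0 B5.
Offset 10: leading byte 0xF0 = 11110000 → 4-byte char #4 = F0 90 80 AC.
Offset 14: leading byte 0xE4 = 11100100 → 3-byte char #5 = E4 80 83.
Offset 17: leading byte 0xF1 = 11110001 → 4-byte char #6 = F1 9E B1 9F.
Offset 21: leading byte 0xD4 = 11010100 → 2-byte char #7 = D4 A7.
Offset 23: leading byte 0xE4 = 11100100 → 3-byte char #8 = E4 8E 9B.
Leading byte 0xE4 = 11100100 matches 1110xxxx → 3-byte sequence.
Byte 1: 0xE4 = 11100100, payload 0100 (4 bits).
Byte 2: 0x8E = 10001110 (10xxxxxx ✓), payload 001110.
Byte 3: 0x9B = 10011011 (10xxxxxx ✓), payload 011011.
Concatenate: 0100001110011011 = 0x439B (16 bits → U+439B).

U+439B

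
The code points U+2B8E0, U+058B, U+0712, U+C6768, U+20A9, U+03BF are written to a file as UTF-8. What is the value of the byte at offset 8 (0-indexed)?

0xF3

U+2B8E0 → 4-byte form F0 AB A3 A0 at offsets 0–3.
U+058B → 2-byte form D6 8B at offsets 4–5.
U+0712 → 2-byte form DC 92 at offsets 6–7.
U+C6768 → 4-byte form F3 86 9D A8 at offsets 8–11.
Offset 8 falls in char 4's range; it's byte 1 of F3 86 9D A8 = 0xF3.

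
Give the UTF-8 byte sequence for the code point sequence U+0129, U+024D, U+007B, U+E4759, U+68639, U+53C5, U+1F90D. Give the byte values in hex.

C4 A9 C9 8D 7B F3 A4 9D 99 F1 A8 98 B9 E5 8F 85 F0 9F A4 8D

U+0129: 2-byte form → C4 A9.
U+024D: 2-byte form → C9 8D.
U+007B: 1-byte form → 7B.
U+E4759: 4-byte form → F3 A4 9D 99.
U+68639: 4-byte form → F1 A8 98 B9.
U+53C5: 3-byte form → E5 8F 85.
U+1F90D: 4-byte form → F0 9F A4 8D.
Concatenated (20 bytes): C4 A9 C9 8D 7B F3 A4 9D 99 F1 A8 98 B9 E5 8F 85 F0 9F A4 8D.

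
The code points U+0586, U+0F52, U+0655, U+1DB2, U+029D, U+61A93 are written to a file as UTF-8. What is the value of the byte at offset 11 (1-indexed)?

1-indexed offset 11 is 0-indexed offset 10.
U+0586 → 2-byte form D6 86 at offsets 0–1.
U+0F52 → 3-byte form E0 BD 92 at offsets 2–4.
U+0655 → 2-byte form D9 95 at offsets 5–6.
U+1DB2 → 3-byte form E1 B6 B2 at offsets 7–9.
U+029D → 2-byte form CA 9D at offsets 10–11.
Offset 10 falls in char 5's range; it's byte 1 of CA 9D = 0xCA.

0xCA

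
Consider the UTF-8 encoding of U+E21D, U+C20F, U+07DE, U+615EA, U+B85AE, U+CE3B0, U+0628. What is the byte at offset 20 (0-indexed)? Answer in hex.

U+E21D → 3-byte form EE 88 9D at offsets 0–2.
U+C20F → 3-byte form EC 88 8F at offsets 3–5.
U+07DE → 2-byte form DF 9E at offsets 6–7.
U+615EA → 4-byte form F1 A1 97 AA at offsets 8–11.
U+B85AE → 4-byte form F2 B8 96 AE at offsets 12–15.
U+CE3B0 → 4-byte form F3 8E 8E B0 at offsets 16–19.
U+0628 → 2-byte form D8 A8 at offsets 20–21.
Offset 20 falls in char 7's range; it's byte 1 of D8 A8 = 0xD8.

0xD8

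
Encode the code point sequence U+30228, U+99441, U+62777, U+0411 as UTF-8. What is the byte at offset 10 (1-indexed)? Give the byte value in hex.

0xA2

1-indexed offset 10 is 0-indexed offset 9.
U+30228 → 4-byte form F0 B0 88 A8 at offsets 0–3.
U+99441 → 4-byte form F2 99 91 81 at offsets 4–7.
U+62777 → 4-byte form F1 A2 9D B7 at offsets 8–11.
Offset 9 falls in char 3's range; it's byte 2 of F1 A2 9D B7 = 0xA2.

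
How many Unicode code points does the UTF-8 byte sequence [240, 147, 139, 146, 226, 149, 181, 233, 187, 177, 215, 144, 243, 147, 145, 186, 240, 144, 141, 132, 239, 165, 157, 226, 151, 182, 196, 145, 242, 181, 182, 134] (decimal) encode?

Byte at offset 0: 0xF0 = 11110000 → 4-byte char (#1). Advance 4.
Byte at offset 4: 0xE2 = 11100010 → 3-byte char (#2). Advance 3.
Byte at offset 7: 0xE9 = 11101001 → 3-byte char (#3). Advance 3.
Byte at offset 10: 0xD7 = 11010111 → 2-byte char (#4). Advance 2.
Byte at offset 12: 0xF3 = 11110011 → 4-byte char (#5). Advance 4.
Byte at offset 16: 0xF0 = 11110000 → 4-byte char (#6). Advance 4.
Byte at offset 20: 0xEF = 11101111 → 3-byte char (#7). Advance 3.
Byte at offset 23: 0xE2 = 11100010 → 3-byte char (#8). Advance 3.
Byte at offset 26: 0xC4 = 11000100 → 2-byte char (#9). Advance 2.
Byte at offset 28: 0xF2 = 11110010 → 4-byte char (#10). Advance 4.
Reached end at offset 32 after 10 code points.

10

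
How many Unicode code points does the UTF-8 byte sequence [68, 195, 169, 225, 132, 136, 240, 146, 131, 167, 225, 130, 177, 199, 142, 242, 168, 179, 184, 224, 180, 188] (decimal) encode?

Byte at offset 0: 0x44 = 01000100 → 1-byte char (#1). Advance 1.
Byte at offset 1: 0xC3 = 11000011 → 2-byte char (#2). Advance 2.
Byte at offset 3: 0xE1 = 11100001 → 3-byte char (#3). Advance 3.
Byte at offset 6: 0xF0 = 11110000 → 4-byte char (#4). Advance 4.
Byte at offset 10: 0xE1 = 11100001 → 3-byte char (#5). Advance 3.
Byte at offset 13: 0xC7 = 11000111 → 2-byte char (#6). Advance 2.
Byte at offset 15: 0xF2 = 11110010 → 4-byte char (#7). Advance 4.
Byte at offset 19: 0xE0 = 11100000 → 3-byte char (#8). Advance 3.
Reached end at offset 22 after 8 code points.

8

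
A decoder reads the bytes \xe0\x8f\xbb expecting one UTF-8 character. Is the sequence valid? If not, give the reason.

Leading byte 0xE0 = 11100000 → 3-byte form.
Continuation bytes all match 10xxxxxx. Payload decodes to 0x3FB.
But 0x3FB < 0x800, the minimum for a 3-byte sequence — this is an overlong encoding.

invalid (overlong encoding)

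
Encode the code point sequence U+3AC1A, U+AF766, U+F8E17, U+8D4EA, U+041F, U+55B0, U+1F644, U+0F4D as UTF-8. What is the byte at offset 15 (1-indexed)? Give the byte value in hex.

0x93

1-indexed offset 15 is 0-indexed offset 14.
U+3AC1A → 4-byte form F0 BA B0 9A at offsets 0–3.
U+AF766 → 4-byte form F2 AF 9D A6 at offsets 4–7.
U+F8E17 → 4-byte form F3 B8 B8 97 at offsets 8–11.
U+8D4EA → 4-byte form F2 8D 93 AA at offsets 12–15.
Offset 14 falls in char 4's range; it's byte 3 of F2 8D 93 AA = 0x93.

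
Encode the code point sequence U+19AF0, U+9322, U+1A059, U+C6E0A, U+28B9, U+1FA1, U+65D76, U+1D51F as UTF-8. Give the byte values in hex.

F0 99 AB B0 E9 8C A2 F0 9A 81 99 F3 86 B8 8A E2 A2 B9 E1 BE A1 F1 A5 B5 B6 F0 9D 94 9F

U+19AF0: 4-byte form → F0 99 AB B0.
U+9322: 3-byte form → E9 8C A2.
U+1A059: 4-byte form → F0 9A 81 99.
U+C6E0A: 4-byte form → F3 86 B8 8A.
U+28B9: 3-byte form → E2 A2 B9.
U+1FA1: 3-byte form → E1 BE A1.
U+65D76: 4-byte form → F1 A5 B5 B6.
U+1D51F: 4-byte form → F0 9D 94 9F.
Concatenated (29 bytes): F0 99 AB B0 E9 8C A2 F0 9A 81 99 F3 86 B8 8A E2 A2 B9 E1 BE A1 F1 A5 B5 B6 F0 9D 94 9F.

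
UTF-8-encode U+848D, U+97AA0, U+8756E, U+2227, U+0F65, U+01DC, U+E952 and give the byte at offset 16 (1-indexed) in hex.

0xBD

1-indexed offset 16 is 0-indexed offset 15.
U+848D → 3-byte form E8 92 8D at offsets 0–2.
U+97AA0 → 4-byte form F2 97 AA A0 at offsets 3–6.
U+8756E → 4-byte form F2 87 95 AE at offsets 7–10.
U+2227 → 3-byte form E2 88 A7 at offsets 11–13.
U+0F65 → 3-byte form E0 BD A5 at offsets 14–16.
Offset 15 falls in char 5's range; it's byte 2 of E0 BD A5 = 0xBD.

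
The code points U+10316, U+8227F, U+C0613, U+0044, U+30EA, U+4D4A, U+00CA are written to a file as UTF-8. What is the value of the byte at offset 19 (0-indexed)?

U+10316 → 4-byte form F0 90 8C 96 at offsets 0–3.
U+8227F → 4-byte form F2 82 89 BF at offsets 4–7.
U+C0613 → 4-byte form F3 80 98 93 at offsets 8–11.
U+0044 → 1-byte form 44 at offsets 12–12.
U+30EA → 3-byte form E3 83 AA at offsets 13–15.
U+4D4A → 3-byte form E4 B5 8A at offsets 16–18.
U+00CA → 2-byte form C3 8A at offsets 19–20.
Offset 19 falls in char 7's range; it's byte 1 of C3 8A = 0xC3.

0xC3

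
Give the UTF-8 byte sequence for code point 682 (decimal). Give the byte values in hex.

U+02AA = 0x2AA = 682 decimal. In range U+0080–U+07FF → 2-byte form: 110xxxxx 10xxxxxx.
Binary (11 bits): 01010101010.
Split 5+6: 01010 | 101010.
Byte 1: 11001010 = 0xCA.
Byte 2: 10101010 = 0xAA.

CA AA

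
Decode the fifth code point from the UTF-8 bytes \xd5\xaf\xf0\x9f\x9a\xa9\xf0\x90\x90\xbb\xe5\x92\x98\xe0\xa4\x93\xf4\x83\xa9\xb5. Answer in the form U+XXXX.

U+0913

Offset 0: leading byte 0xD5 = 11010101 → 2-byte char #1 = D5 AF.
Offset 2: leading byte 0xF0 = 11110000 → 4-byte char #2 = F0 9F 9A A9.
Offset 6: leading byte 0xF0 = 11110000 → 4-byte char #3 = F0 90 90 BB.
Offset 10: leading byte 0xE5 = 11100101 → 3-byte char #4 = E5 92 98.
Offset 13: leading byte 0xE0 = 11100000 → 3-byte char #5 = E0 A4 93.
Leading byte 0xE0 = 11100000 matches 1110xxxx → 3-byte sequence.
Byte 1: 0xE0 = 11100000, payload 0000 (4 bits).
Byte 2: 0xA4 = 10100100 (10xxxxxx ✓), payload 100100.
Byte 3: 0x93 = 10010011 (10xxxxxx ✓), payload 010011.
Concatenate: 0000100100010011 = 0x913 (16 bits → U+0913).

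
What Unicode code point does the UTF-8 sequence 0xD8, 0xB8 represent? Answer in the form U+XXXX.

U+0638

Leading byte 0xD8 = 11011000 matches 110xxxxx → 2-byte sequence.
Byte 1: 0xD8 = 11011000, payload 11000 (5 bits).
Byte 2: 0xB8 = 10111000 (10xxxxxx ✓), payload 111000.
Concatenate: 11000111000 = 0x638 (11 bits → U+0638).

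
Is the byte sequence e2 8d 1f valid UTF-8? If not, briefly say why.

invalid (non-continuation byte where continuation expected)

Leading byte 0xE2 = 11100010 → 3-byte form.
Byte 3 is 0x1F = 00011111, which is not 10xxxxxx — expected a continuation byte.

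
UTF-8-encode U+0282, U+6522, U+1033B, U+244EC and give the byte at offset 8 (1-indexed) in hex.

0x8C

1-indexed offset 8 is 0-indexed offset 7.
U+0282 → 2-byte form CA 82 at offsets 0–1.
U+6522 → 3-byte form E6 94 A2 at offsets 2–4.
U+1033B → 4-byte form F0 90 8C BB at offsets 5–8.
Offset 7 falls in char 3's range; it's byte 3 of F0 90 8C BB = 0x8C.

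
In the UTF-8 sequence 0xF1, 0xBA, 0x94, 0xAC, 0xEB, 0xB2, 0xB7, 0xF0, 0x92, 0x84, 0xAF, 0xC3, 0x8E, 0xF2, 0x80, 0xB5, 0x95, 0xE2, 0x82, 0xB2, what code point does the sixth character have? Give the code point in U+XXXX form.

Offset 0: leading byte 0xF1 = 11110001 → 4-byte char #1 = F1 BA 94 AC.
Offset 4: leading byte 0xEB = 11101011 → 3-byte char #2 = EB B2 B7.
Offset 7: leading byte 0xF0 = 11110000 → 4-byte char #3 = F0 92 84 AF.
Offset 11: leading byte 0xC3 = 11000011 → 2-byte char #4 = C3 8E.
Offset 13: leading byte 0xF2 = 11110010 → 4-byte char #5 = F2 80 B5 95.
Offset 17: leading byte 0xE2 = 11100010 → 3-byte char #6 = E2 82 B2.
Leading byte 0xE2 = 11100010 matches 1110xxxx → 3-byte sequence.
Byte 1: 0xE2 = 11100010, payload 0010 (4 bits).
Byte 2: 0x82 = 10000010 (10xxxxxx ✓), payload 000010.
Byte 3: 0xB2 = 10110010 (10xxxxxx ✓), payload 110010.
Concatenate: 0010000010110010 = 0x20B2 (16 bits → U+20B2).

U+20B2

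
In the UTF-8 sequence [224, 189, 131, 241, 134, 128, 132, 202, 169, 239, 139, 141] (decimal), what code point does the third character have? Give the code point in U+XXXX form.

Offset 0: leading byte 0xE0 = 11100000 → 3-byte char #1 = E0 BD 83.
Offset 3: leading byte 0xF1 = 11110001 → 4-byte char #2 = F1 86 80 84.
Offset 7: leading byte 0xCA = 11001010 → 2-byte char #3 = CA A9.
Leading byte 0xCA = 11001010 matches 110xxxxx → 2-byte sequence.
Byte 1: 0xCA = 11001010, payload 01010 (5 bits).
Byte 2: 0xA9 = 10101001 (10xxxxxx ✓), payload 101001.
Concatenate: 01010101001 = 0x2A9 (11 bits → U+02A9).

U+02A9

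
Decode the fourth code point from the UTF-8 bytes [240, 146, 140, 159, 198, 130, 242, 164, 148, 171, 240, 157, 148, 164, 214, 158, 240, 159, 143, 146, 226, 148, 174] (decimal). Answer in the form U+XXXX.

U+1D524

Offset 0: leading byte 0xF0 = 11110000 → 4-byte char #1 = F0 92 8C 9F.
Offset 4: leading byte 0xC6 = 11000110 → 2-byte char #2 = C6 82.
Offset 6: leading byte 0xF2 = 11110010 → 4-byte char #3 = F2 A4 94 AB.
Offset 10: leading byte 0xF0 = 11110000 → 4-byte char #4 = F0 9D 94 A4.
Leading byte 0xF0 = 11110000 matches 11110xxx → 4-byte sequence.
Byte 1: 0xF0 = 11110000, payload 000 (3 bits).
Byte 2: 0x9D = 10011101 (10xxxxxx ✓), payload 011101.
Byte 3: 0x94 = 10010100 (10xxxxxx ✓), payload 010100.
Byte 4: 0xA4 = 10100100 (10xxxxxx ✓), payload 100100.
Concatenate: 000011101010100100100 = 0x1D524 (21 bits → U+1D524).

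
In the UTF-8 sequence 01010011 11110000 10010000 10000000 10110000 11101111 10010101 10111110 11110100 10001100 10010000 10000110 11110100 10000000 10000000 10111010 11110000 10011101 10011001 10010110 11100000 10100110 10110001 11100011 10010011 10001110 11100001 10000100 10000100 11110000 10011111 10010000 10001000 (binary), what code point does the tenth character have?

U+1F408

Offset 0: leading byte 0x53 = 01010011 → 1-byte char #1 = 53.
Offset 1: leading byte 0xF0 = 11110000 → 4-byte char #2 = F0 90 80 B0.
Offset 5: leading byte 0xEF = 11101111 → 3-byte char #3 = EF 95 BE.
Offset 8: leading byte 0xF4 = 11110100 → 4-byte char #4 = F4 8C 90 86.
Offset 12: leading byte 0xF4 = 11110100 → 4-byte char #5 = F4 80 80 BA.
Offset 16: leading byte 0xF0 = 11110000 → 4-byte char #6 = F0 9D 99 96.
Offset 20: leading byte 0xE0 = 11100000 → 3-byte char #7 = E0 A6 B1.
Offset 23: leading byte 0xE3 = 11100011 → 3-byte char #8 = E3 93 8E.
Offset 26: leading byte 0xE1 = 11100001 → 3-byte char #9 = E1 84 84.
Offset 29: leading byte 0xF0 = 11110000 → 4-byte char #10 = F0 9F 90 88.
Leading byte 0xF0 = 11110000 matches 11110xxx → 4-byte sequence.
Byte 1: 0xF0 = 11110000, payload 000 (3 bits).
Byte 2: 0x9F = 10011111 (10xxxxxx ✓), payload 011111.
Byte 3: 0x90 = 10010000 (10xxxxxx ✓), payload 010000.
Byte 4: 0x88 = 10001000 (10xxxxxx ✓), payload 001000.
Concatenate: 000011111010000001000 = 0x1F408 (21 bits → U+1F408).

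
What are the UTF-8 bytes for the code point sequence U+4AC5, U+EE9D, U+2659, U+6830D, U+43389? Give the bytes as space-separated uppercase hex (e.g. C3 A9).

U+4AC5: 3-byte form → E4 AB 85.
U+EE9D: 3-byte form → EE BA 9D.
U+2659: 3-byte form → E2 99 99.
U+6830D: 4-byte form → F1 A8 8C 8D.
U+43389: 4-byte form → F1 83 8E 89.
Concatenated (17 bytes): E4 AB 85 EE BA 9D E2 99 99 F1 A8 8C 8D F1 83 8E 89.

E4 AB 85 EE BA 9D E2 99 99 F1 A8 8C 8D F1 83 8E 89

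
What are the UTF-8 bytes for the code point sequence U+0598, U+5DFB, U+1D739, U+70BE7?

D6 98 E5 B7 BB F0 9D 9C B9 F1 B0 AF A7

U+0598: 2-byte form → D6 98.
U+5DFB: 3-byte form → E5 B7 BB.
U+1D739: 4-byte form → F0 9D 9C B9.
U+70BE7: 4-byte form → F1 B0 AF A7.
Concatenated (13 bytes): D6 98 E5 B7 BB F0 9D 9C B9 F1 B0 AF A7.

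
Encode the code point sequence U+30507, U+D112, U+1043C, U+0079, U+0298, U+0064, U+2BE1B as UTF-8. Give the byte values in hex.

U+30507: 4-byte form → F0 B0 94 87.
U+D112: 3-byte form → ED 84 92.
U+1043C: 4-byte form → F0 90 90 BC.
U+0079: 1-byte form → 79.
U+0298: 2-byte form → CA 98.
U+0064: 1-byte form → 64.
U+2BE1B: 4-byte form → F0 AB B8 9B.
Concatenated (19 bytes): F0 B0 94 87 ED 84 92 F0 90 90 BC 79 CA 98 64 F0 AB B8 9B.

F0 B0 94 87 ED 84 92 F0 90 90 BC 79 CA 98 64 F0 AB B8 9B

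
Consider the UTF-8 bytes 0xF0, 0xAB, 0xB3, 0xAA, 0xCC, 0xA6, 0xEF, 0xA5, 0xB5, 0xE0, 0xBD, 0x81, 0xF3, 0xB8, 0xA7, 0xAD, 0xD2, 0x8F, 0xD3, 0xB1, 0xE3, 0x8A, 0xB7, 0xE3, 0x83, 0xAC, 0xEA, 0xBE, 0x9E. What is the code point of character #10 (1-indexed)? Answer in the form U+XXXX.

U+AF9E

Offset 0: leading byte 0xF0 = 11110000 → 4-byte char #1 = F0 AB B3 AA.
Offset 4: leading byte 0xCC = 11001100 → 2-byte char #2 = CC A6.
Offset 6: leading byte 0xEF = 11101111 → 3-byte char #3 = EF A5 B5.
Offset 9: leading byte 0xE0 = 11100000 → 3-byte char #4 = E0 BD 81.
Offset 12: leading byte 0xF3 = 11110011 → 4-byte char #5 = F3 B8 A7 AD.
Offset 16: leading byte 0xD2 = 11010010 → 2-byte char #6 = D2 8F.
Offset 18: leading byte 0xD3 = 11010011 → 2-byte char #7 = D3 B1.
Offset 20: leading byte 0xE3 = 11100011 → 3-byte char #8 = E3 8A B7.
Offset 23: leading byte 0xE3 = 11100011 → 3-byte char #9 = E3 83 AC.
Offset 26: leading byte 0xEA = 11101010 → 3-byte char #10 = EA BE 9E.
Leading byte 0xEA = 11101010 matches 1110xxxx → 3-byte sequence.
Byte 1: 0xEA = 11101010, payload 1010 (4 bits).
Byte 2: 0xBE = 10111110 (10xxxxxx ✓), payload 111110.
Byte 3: 0x9E = 10011110 (10xxxxxx ✓), payload 011110.
Concatenate: 1010111110011110 = 0xAF9E (16 bits → U+AF9E).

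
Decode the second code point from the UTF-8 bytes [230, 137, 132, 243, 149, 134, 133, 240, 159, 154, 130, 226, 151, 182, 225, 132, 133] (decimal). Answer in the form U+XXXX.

U+D5185

Offset 0: leading byte 0xE6 = 11100110 → 3-byte char #1 = E6 89 84.
Offset 3: leading byte 0xF3 = 11110011 → 4-byte char #2 = F3 95 86 85.
Leading byte 0xF3 = 11110011 matches 11110xxx → 4-byte sequence.
Byte 1: 0xF3 = 11110011, payload 011 (3 bits).
Byte 2: 0x95 = 10010101 (10xxxxxx ✓), payload 010101.
Byte 3: 0x86 = 10000110 (10xxxxxx ✓), payload 000110.
Byte 4: 0x85 = 10000101 (10xxxxxx ✓), payload 000101.
Concatenate: 011010101000110000101 = 0xD5185 (21 bits → U+D5185).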